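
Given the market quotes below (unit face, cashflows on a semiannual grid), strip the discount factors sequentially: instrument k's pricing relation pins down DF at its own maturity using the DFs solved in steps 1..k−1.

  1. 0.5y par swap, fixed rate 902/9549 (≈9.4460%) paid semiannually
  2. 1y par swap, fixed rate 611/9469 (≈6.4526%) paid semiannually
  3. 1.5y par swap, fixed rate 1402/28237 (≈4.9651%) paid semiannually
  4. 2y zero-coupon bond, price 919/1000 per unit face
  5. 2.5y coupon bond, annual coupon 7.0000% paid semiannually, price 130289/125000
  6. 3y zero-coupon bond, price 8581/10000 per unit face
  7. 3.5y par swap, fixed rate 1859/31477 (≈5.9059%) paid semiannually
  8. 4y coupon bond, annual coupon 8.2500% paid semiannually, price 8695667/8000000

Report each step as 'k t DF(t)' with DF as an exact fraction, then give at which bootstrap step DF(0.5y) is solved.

step 1 [0.5y] swap r/2=451/9549: DF=(1 − 451/9549·(0))/(1+451/9549) = 9549/10000 ≈ 0.954900
step 2 [1y] swap r/2=611/18938: DF=(1 − 611/18938·(0.954900))/(1+611/18938) = 9389/10000 ≈ 0.938900
step 3 [1.5y] swap r/2=701/28237: DF=(1 − 701/28237·(0.954900+0.938900))/(1+701/28237) = 9299/10000 ≈ 0.929900
step 4 [2y] zero: DF = P = 919/1000 ≈ 0.919000
step 5 [2.5y] bond c/2=7/200: DF=(130289/125000 − 7/200·(0.954900+0.938900+0.929900+0.919000))/(1+7/200) = 1761/2000 ≈ 0.880500
step 6 [3y] zero: DF = P = 8581/10000 ≈ 0.858100
step 7 [3.5y] swap r/2=1859/62954: DF=(1 − 1859/62954·(0.954900+0.938900+0.929900+0.919000+0.880500+0.858100))/(1+1859/62954) = 8141/10000 ≈ 0.814100
step 8 [4y] bond c/2=33/800: DF=(8695667/8000000 − 33/800·(0.954900+0.938900+0.929900+0.919000+0.880500+0.858100+0.814100))/(1+33/800) = 1589/2000 ≈ 0.794500

1 1/2 9549/10000
2 1 9389/10000
3 3/2 9299/10000
4 2 919/1000
5 5/2 1761/2000
6 3 8581/10000
7 7/2 8141/10000
8 4 1589/2000
DF(0.5y) is solved at step 1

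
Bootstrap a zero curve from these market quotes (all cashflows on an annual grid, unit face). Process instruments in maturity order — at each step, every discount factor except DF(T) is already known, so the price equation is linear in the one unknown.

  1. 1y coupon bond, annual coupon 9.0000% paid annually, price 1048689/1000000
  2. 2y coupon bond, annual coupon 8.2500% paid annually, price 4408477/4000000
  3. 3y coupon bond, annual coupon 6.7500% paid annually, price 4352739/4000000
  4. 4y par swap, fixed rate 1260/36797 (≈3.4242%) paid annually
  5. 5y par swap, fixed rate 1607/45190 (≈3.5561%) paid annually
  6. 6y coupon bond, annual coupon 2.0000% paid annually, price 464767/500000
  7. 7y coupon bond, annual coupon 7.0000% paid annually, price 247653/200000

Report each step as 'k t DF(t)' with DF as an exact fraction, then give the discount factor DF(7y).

step 1 [1y] bond c/1=9/100: DF=(1048689/1000000 − 9/100·(0))/(1+9/100) = 9621/10000 ≈ 0.962100
step 2 [2y] bond c/1=33/400: DF=(4408477/4000000 − 33/400·(0.962100))/(1+33/400) = 1181/1250 ≈ 0.944800
step 3 [3y] bond c/1=27/400: DF=(4352739/4000000 − 27/400·(0.962100+0.944800))/(1+27/400) = 2247/2500 ≈ 0.898800
step 4 [4y] swap r/1=1260/36797: DF=(1 − 1260/36797·(0.962100+0.944800+0.898800))/(1+1260/36797) = 437/500 ≈ 0.874000
step 5 [5y] swap r/1=1607/45190: DF=(1 − 1607/45190·(0.962100+0.944800+0.898800+0.874000))/(1+1607/45190) = 8393/10000 ≈ 0.839300
step 6 [6y] bond c/1=1/50: DF=(464767/500000 − 1/50·(0.962100+0.944800+0.898800+0.874000+0.839300))/(1+1/50) = 8227/10000 ≈ 0.822700
step 7 [7y] bond c/1=7/100: DF=(247653/200000 − 7/100·(0.962100+0.944800+0.898800+0.874000+0.839300+0.822700))/(1+7/100) = 4039/5000 ≈ 0.807800

1 1 9621/10000
2 2 1181/1250
3 3 2247/2500
4 4 437/500
5 5 8393/10000
6 6 8227/10000
7 7 4039/5000
DF(7y) = 4039/5000 ≈ 0.807800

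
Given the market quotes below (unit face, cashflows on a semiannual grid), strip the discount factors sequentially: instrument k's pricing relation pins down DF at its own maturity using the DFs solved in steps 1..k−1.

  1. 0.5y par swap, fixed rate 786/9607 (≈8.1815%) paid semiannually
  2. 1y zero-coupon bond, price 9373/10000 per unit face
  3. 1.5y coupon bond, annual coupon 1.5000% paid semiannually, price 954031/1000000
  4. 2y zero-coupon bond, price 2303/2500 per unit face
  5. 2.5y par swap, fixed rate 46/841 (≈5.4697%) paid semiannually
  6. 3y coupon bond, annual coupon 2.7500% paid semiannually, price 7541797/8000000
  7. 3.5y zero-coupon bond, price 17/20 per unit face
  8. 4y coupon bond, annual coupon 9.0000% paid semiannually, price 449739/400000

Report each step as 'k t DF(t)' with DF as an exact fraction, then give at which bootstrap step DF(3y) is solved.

step 1 [0.5y] swap r/2=393/9607: DF=(1 − 393/9607·(0))/(1+393/9607) = 9607/10000 ≈ 0.960700
step 2 [1y] zero: DF = P = 9373/10000 ≈ 0.937300
step 3 [1.5y] bond c/2=3/400: DF=(954031/1000000 − 3/400·(0.960700+0.937300))/(1+3/400) = 583/625 ≈ 0.932800
step 4 [2y] zero: DF = P = 2303/2500 ≈ 0.921200
step 5 [2.5y] swap r/2=23/841: DF=(1 − 23/841·(0.960700+0.937300+0.932800+0.921200))/(1+23/841) = 1747/2000 ≈ 0.873500
step 6 [3y] bond c/2=11/800: DF=(7541797/8000000 − 11/800·(0.960700+0.937300+0.932800+0.921200+0.873500))/(1+11/800) = 542/625 ≈ 0.867200
step 7 [3.5y] zero: DF = P = 17/20 ≈ 0.850000
step 8 [4y] bond c/2=9/200: DF=(449739/400000 − 9/200·(0.960700+0.937300+0.932800+0.921200+0.873500+0.867200+0.850000))/(1+9/200) = 2007/2500 ≈ 0.802800

1 1/2 9607/10000
2 1 9373/10000
3 3/2 583/625
4 2 2303/2500
5 5/2 1747/2000
6 3 542/625
7 7/2 17/20
8 4 2007/2500
DF(3y) is solved at step 6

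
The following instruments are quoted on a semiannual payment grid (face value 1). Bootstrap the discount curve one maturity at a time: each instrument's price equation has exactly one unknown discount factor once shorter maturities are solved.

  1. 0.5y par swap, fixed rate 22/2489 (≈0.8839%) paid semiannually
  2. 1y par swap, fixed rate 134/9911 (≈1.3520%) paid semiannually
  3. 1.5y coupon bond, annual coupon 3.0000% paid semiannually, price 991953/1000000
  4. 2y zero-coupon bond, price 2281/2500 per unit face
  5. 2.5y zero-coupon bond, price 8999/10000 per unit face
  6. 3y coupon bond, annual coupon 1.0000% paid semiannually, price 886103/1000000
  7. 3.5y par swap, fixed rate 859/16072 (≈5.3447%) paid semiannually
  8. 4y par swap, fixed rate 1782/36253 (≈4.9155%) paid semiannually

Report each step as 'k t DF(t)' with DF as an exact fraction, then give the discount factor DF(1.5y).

step 1 [0.5y] swap r/2=11/2489: DF=(1 − 11/2489·(0))/(1+11/2489) = 2489/2500 ≈ 0.995600
step 2 [1y] swap r/2=67/9911: DF=(1 − 67/9911·(0.995600))/(1+67/9911) = 4933/5000 ≈ 0.986600
step 3 [1.5y] bond c/2=3/200: DF=(991953/1000000 − 3/200·(0.995600+0.986600))/(1+3/200) = 237/250 ≈ 0.948000
step 4 [2y] zero: DF = P = 2281/2500 ≈ 0.912400
step 5 [2.5y] zero: DF = P = 8999/10000 ≈ 0.899900
step 6 [3y] bond c/2=1/200: DF=(886103/1000000 − 1/200·(0.995600+0.986600+0.948000+0.912400+0.899900))/(1+1/200) = 8581/10000 ≈ 0.858100
step 7 [3.5y] swap r/2=859/32144: DF=(1 − 859/32144·(0.995600+0.986600+0.948000+0.912400+0.899900+0.858100))/(1+859/32144) = 4141/5000 ≈ 0.828200
step 8 [4y] swap r/2=891/36253: DF=(1 − 891/36253·(0.995600+0.986600+0.948000+0.912400+0.899900+0.858100+0.828200))/(1+891/36253) = 4109/5000 ≈ 0.821800

1 1/2 2489/2500
2 1 4933/5000
3 3/2 237/250
4 2 2281/2500
5 5/2 8999/10000
6 3 8581/10000
7 7/2 4141/5000
8 4 4109/5000
DF(1.5y) = 237/250 ≈ 0.948000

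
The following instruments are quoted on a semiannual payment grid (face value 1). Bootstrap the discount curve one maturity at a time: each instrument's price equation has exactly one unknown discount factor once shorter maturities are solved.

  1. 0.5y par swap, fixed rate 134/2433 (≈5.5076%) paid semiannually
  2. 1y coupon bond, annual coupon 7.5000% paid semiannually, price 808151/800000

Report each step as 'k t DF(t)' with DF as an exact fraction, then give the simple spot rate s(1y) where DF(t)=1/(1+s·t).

step 1 [0.5y] swap r/2=67/2433: DF=(1 − 67/2433·(0))/(1+67/2433) = 2433/2500 ≈ 0.973200
step 2 [1y] bond c/2=3/80: DF=(808151/800000 − 3/80·(0.973200))/(1+3/80) = 1877/2000 ≈ 0.938500

1 1/2 2433/2500
2 1 1877/2000
s(1y) = (1/(1877/2000) − 1)/(1) = 123/1877 ≈ 6.5530%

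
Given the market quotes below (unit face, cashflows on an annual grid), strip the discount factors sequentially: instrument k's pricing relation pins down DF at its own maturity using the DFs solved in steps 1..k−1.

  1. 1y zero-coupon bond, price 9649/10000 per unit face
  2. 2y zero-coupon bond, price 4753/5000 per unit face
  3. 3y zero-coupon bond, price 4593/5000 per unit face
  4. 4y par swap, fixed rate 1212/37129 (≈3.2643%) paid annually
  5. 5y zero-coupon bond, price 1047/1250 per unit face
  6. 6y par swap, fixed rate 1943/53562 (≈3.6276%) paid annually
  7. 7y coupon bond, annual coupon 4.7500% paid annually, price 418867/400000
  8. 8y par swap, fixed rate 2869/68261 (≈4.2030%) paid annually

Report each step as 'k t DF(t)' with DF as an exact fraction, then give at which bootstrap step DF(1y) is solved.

1 1 9649/10000
2 2 4753/5000
3 3 4593/5000
4 4 2197/2500
5 5 1047/1250
6 6 8057/10000
7 7 473/625
8 8 7131/10000
DF(1y) is solved at step 1

step 1 [1y] zero: DF = P = 9649/10000 ≈ 0.964900
step 2 [2y] zero: DF = P = 4753/5000 ≈ 0.950600
step 3 [3y] zero: DF = P = 4593/5000 ≈ 0.918600
step 4 [4y] swap r/1=1212/37129: DF=(1 − 1212/37129·(0.964900+0.950600+0.918600))/(1+1212/37129) = 2197/2500 ≈ 0.878800
step 5 [5y] zero: DF = P = 1047/1250 ≈ 0.837600
step 6 [6y] swap r/1=1943/53562: DF=(1 − 1943/53562·(0.964900+0.950600+0.918600+0.878800+0.837600))/(1+1943/53562) = 8057/10000 ≈ 0.805700
step 7 [7y] bond c/1=19/400: DF=(418867/400000 − 19/400·(0.964900+0.950600+0.918600+0.878800+0.837600+0.805700))/(1+19/400) = 473/625 ≈ 0.756800
step 8 [8y] swap r/1=2869/68261: DF=(1 − 2869/68261·(0.964900+0.950600+0.918600+0.878800+0.837600+0.805700+0.756800))/(1+2869/68261) = 7131/10000 ≈ 0.713100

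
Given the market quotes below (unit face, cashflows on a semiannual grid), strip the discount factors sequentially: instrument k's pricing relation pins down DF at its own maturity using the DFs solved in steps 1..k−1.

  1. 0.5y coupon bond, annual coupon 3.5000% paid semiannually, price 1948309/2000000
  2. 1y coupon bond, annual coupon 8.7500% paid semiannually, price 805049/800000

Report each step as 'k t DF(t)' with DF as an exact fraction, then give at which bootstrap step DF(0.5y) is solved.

step 1 [0.5y] bond c/2=7/400: DF=(1948309/2000000 − 7/400·(0))/(1+7/400) = 4787/5000 ≈ 0.957400
step 2 [1y] bond c/2=7/160: DF=(805049/800000 − 7/160·(0.957400))/(1+7/160) = 231/250 ≈ 0.924000

1 1/2 4787/5000
2 1 231/250
DF(0.5y) is solved at step 1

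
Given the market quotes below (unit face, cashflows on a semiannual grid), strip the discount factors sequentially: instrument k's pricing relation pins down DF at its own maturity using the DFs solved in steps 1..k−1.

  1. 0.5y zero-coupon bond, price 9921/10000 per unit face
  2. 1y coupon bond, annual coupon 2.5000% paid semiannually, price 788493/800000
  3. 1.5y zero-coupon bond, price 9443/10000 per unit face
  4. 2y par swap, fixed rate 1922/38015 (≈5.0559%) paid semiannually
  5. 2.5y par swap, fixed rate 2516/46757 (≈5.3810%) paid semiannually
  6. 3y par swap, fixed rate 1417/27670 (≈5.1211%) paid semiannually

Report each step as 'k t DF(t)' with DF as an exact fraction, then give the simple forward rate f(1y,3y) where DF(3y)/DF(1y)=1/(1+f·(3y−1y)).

1 1/2 9921/10000
2 1 2403/2500
3 3/2 9443/10000
4 2 9039/10000
5 5/2 4371/5000
6 3 8583/10000
f(1y,3y) = ((2403/2500)/(8583/10000) − 1)/(2) = 343/5722 ≈ 5.9944%

step 1 [0.5y] zero: DF = P = 9921/10000 ≈ 0.992100
step 2 [1y] bond c/2=1/80: DF=(788493/800000 − 1/80·(0.992100))/(1+1/80) = 2403/2500 ≈ 0.961200
step 3 [1.5y] zero: DF = P = 9443/10000 ≈ 0.944300
step 4 [2y] swap r/2=961/38015: DF=(1 − 961/38015·(0.992100+0.961200+0.944300))/(1+961/38015) = 9039/10000 ≈ 0.903900
step 5 [2.5y] swap r/2=1258/46757: DF=(1 − 1258/46757·(0.992100+0.961200+0.944300+0.903900))/(1+1258/46757) = 4371/5000 ≈ 0.874200
step 6 [3y] swap r/2=1417/55340: DF=(1 − 1417/55340·(0.992100+0.961200+0.944300+0.903900+0.874200))/(1+1417/55340) = 8583/10000 ≈ 0.858300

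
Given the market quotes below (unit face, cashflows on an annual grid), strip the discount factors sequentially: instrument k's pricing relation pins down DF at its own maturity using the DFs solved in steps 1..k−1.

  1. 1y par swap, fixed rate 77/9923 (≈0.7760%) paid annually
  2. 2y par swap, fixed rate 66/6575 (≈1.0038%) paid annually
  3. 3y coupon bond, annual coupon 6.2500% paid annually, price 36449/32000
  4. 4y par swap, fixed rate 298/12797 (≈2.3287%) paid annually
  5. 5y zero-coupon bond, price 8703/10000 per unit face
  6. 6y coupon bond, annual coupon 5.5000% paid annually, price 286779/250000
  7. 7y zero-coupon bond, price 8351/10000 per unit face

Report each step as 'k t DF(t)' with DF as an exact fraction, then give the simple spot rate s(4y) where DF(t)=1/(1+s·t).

1 1 9923/10000
2 2 4901/5000
3 3 239/250
4 4 4553/5000
5 5 8703/10000
6 6 4209/5000
7 7 8351/10000
s(4y) = (1/(4553/5000) − 1)/(4) = 447/18212 ≈ 2.4544%

step 1 [1y] swap r/1=77/9923: DF=(1 − 77/9923·(0))/(1+77/9923) = 9923/10000 ≈ 0.992300
step 2 [2y] swap r/1=66/6575: DF=(1 − 66/6575·(0.992300))/(1+66/6575) = 4901/5000 ≈ 0.980200
step 3 [3y] bond c/1=1/16: DF=(36449/32000 − 1/16·(0.992300+0.980200))/(1+1/16) = 239/250 ≈ 0.956000
step 4 [4y] swap r/1=298/12797: DF=(1 − 298/12797·(0.992300+0.980200+0.956000))/(1+298/12797) = 4553/5000 ≈ 0.910600
step 5 [5y] zero: DF = P = 8703/10000 ≈ 0.870300
step 6 [6y] bond c/1=11/200: DF=(286779/250000 − 11/200·(0.992300+0.980200+0.956000+0.910600+0.870300))/(1+11/200) = 4209/5000 ≈ 0.841800
step 7 [7y] zero: DF = P = 8351/10000 ≈ 0.835100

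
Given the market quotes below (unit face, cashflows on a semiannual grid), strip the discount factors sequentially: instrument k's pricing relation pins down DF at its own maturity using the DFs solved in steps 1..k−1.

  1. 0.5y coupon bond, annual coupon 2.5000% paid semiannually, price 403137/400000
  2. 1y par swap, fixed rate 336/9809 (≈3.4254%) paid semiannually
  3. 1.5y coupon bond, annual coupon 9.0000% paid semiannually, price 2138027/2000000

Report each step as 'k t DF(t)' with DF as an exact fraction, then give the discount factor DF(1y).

step 1 [0.5y] bond c/2=1/80: DF=(403137/400000 − 1/80·(0))/(1+1/80) = 4977/5000 ≈ 0.995400
step 2 [1y] swap r/2=168/9809: DF=(1 − 168/9809·(0.995400))/(1+168/9809) = 604/625 ≈ 0.966400
step 3 [1.5y] bond c/2=9/200: DF=(2138027/2000000 − 9/200·(0.995400+0.966400))/(1+9/200) = 1877/2000 ≈ 0.938500

1 1/2 4977/5000
2 1 604/625
3 3/2 1877/2000
DF(1y) = 604/625 ≈ 0.966400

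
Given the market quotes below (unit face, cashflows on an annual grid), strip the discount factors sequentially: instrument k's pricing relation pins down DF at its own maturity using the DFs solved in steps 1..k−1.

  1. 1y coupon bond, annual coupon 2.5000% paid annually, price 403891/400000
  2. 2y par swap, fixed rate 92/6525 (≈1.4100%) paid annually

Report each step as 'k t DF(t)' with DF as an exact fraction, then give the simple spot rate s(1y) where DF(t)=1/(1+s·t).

step 1 [1y] bond c/1=1/40: DF=(403891/400000 − 1/40·(0))/(1+1/40) = 9851/10000 ≈ 0.985100
step 2 [2y] swap r/1=92/6525: DF=(1 − 92/6525·(0.985100))/(1+92/6525) = 2431/2500 ≈ 0.972400

1 1 9851/10000
2 2 2431/2500
s(1y) = (1/(9851/10000) − 1)/(1) = 149/9851 ≈ 1.5125%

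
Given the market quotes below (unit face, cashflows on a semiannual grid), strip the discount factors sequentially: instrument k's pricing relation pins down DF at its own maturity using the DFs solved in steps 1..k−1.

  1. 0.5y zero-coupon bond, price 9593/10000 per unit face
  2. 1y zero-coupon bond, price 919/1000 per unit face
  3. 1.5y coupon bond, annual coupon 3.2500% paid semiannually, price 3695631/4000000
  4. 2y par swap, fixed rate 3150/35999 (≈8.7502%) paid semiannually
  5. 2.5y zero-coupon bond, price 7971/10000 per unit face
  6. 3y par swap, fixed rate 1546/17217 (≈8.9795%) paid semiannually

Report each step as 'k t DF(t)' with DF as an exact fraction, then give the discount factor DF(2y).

step 1 [0.5y] zero: DF = P = 9593/10000 ≈ 0.959300
step 2 [1y] zero: DF = P = 919/1000 ≈ 0.919000
step 3 [1.5y] bond c/2=13/800: DF=(3695631/4000000 − 13/800·(0.959300+0.919000))/(1+13/800) = 8791/10000 ≈ 0.879100
step 4 [2y] swap r/2=1575/35999: DF=(1 − 1575/35999·(0.959300+0.919000+0.879100))/(1+1575/35999) = 337/400 ≈ 0.842500
step 5 [2.5y] zero: DF = P = 7971/10000 ≈ 0.797100
step 6 [3y] swap r/2=773/17217: DF=(1 − 773/17217·(0.959300+0.919000+0.879100+0.842500+0.797100))/(1+773/17217) = 7681/10000 ≈ 0.768100

1 1/2 9593/10000
2 1 919/1000
3 3/2 8791/10000
4 2 337/400
5 5/2 7971/10000
6 3 7681/10000
DF(2y) = 337/400 ≈ 0.842500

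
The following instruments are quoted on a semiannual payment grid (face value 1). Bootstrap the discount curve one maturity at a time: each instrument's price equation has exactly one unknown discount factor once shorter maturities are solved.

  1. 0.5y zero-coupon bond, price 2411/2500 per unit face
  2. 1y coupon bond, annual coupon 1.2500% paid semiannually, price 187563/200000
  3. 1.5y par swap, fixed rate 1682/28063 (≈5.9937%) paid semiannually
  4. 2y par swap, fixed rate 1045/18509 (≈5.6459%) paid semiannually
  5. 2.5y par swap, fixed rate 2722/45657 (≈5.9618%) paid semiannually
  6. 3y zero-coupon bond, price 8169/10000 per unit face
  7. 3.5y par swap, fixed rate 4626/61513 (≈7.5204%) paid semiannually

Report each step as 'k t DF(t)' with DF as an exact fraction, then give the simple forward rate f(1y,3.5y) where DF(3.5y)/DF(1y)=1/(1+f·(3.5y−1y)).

step 1 [0.5y] zero: DF = P = 2411/2500 ≈ 0.964400
step 2 [1y] bond c/2=1/160: DF=(187563/200000 − 1/160·(0.964400))/(1+1/160) = 463/500 ≈ 0.926000
step 3 [1.5y] swap r/2=841/28063: DF=(1 − 841/28063·(0.964400+0.926000))/(1+841/28063) = 9159/10000 ≈ 0.915900
step 4 [2y] swap r/2=1045/37018: DF=(1 − 1045/37018·(0.964400+0.926000+0.915900))/(1+1045/37018) = 1791/2000 ≈ 0.895500
step 5 [2.5y] swap r/2=1361/45657: DF=(1 − 1361/45657·(0.964400+0.926000+0.915900+0.895500))/(1+1361/45657) = 8639/10000 ≈ 0.863900
step 6 [3y] zero: DF = P = 8169/10000 ≈ 0.816900
step 7 [3.5y] swap r/2=2313/61513: DF=(1 − 2313/61513·(0.964400+0.926000+0.915900+0.895500+0.863900+0.816900))/(1+2313/61513) = 7687/10000 ≈ 0.768700

1 1/2 2411/2500
2 1 463/500
3 3/2 9159/10000
4 2 1791/2000
5 5/2 8639/10000
6 3 8169/10000
7 7/2 7687/10000
f(1y,3.5y) = ((463/500)/(7687/10000) − 1)/(5/2) = 3146/38435 ≈ 8.1852%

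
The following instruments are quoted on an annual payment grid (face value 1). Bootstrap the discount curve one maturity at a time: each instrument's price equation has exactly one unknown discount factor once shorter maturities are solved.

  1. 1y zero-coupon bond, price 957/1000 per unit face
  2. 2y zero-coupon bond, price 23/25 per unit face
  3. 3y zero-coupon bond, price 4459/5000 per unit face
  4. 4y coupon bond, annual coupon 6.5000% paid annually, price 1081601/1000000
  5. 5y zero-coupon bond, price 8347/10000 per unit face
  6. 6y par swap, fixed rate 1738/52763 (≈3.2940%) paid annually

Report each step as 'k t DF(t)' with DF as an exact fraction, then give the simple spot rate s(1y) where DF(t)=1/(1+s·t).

1 1 957/1000
2 2 23/25
3 3 4459/5000
4 4 4233/5000
5 5 8347/10000
6 6 4131/5000
s(1y) = (1/(957/1000) − 1)/(1) = 43/957 ≈ 4.4932%

step 1 [1y] zero: DF = P = 957/1000 ≈ 0.957000
step 2 [2y] zero: DF = P = 23/25 ≈ 0.920000
step 3 [3y] zero: DF = P = 4459/5000 ≈ 0.891800
step 4 [4y] bond c/1=13/200: DF=(1081601/1000000 − 13/200·(0.957000+0.920000+0.891800))/(1+13/200) = 4233/5000 ≈ 0.846600
step 5 [5y] zero: DF = P = 8347/10000 ≈ 0.834700
step 6 [6y] swap r/1=1738/52763: DF=(1 − 1738/52763·(0.957000+0.920000+0.891800+0.846600+0.834700))/(1+1738/52763) = 4131/5000 ≈ 0.826200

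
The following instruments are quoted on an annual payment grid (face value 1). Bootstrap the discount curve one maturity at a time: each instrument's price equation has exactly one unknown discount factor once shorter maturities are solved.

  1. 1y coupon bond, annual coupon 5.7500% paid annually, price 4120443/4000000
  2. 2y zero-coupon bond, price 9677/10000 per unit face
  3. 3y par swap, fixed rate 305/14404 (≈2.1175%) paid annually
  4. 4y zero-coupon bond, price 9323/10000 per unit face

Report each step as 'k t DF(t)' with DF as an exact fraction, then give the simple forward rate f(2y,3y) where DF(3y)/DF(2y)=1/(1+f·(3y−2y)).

1 1 9741/10000
2 2 9677/10000
3 3 939/1000
4 4 9323/10000
f(2y,3y) = ((9677/10000)/(939/1000) − 1)/(1) = 287/9390 ≈ 3.0564%

step 1 [1y] bond c/1=23/400: DF=(4120443/4000000 − 23/400·(0))/(1+23/400) = 9741/10000 ≈ 0.974100
step 2 [2y] zero: DF = P = 9677/10000 ≈ 0.967700
step 3 [3y] swap r/1=305/14404: DF=(1 − 305/14404·(0.974100+0.967700))/(1+305/14404) = 939/1000 ≈ 0.939000
step 4 [4y] zero: DF = P = 9323/10000 ≈ 0.932300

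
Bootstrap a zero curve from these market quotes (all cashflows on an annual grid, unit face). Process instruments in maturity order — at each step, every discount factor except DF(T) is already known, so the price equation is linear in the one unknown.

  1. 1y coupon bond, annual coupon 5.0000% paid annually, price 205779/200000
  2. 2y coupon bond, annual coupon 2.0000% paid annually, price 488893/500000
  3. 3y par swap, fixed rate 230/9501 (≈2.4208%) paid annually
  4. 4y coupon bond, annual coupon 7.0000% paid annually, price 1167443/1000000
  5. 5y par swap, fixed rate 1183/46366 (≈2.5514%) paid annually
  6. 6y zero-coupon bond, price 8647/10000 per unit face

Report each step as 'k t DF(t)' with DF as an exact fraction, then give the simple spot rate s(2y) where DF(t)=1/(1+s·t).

step 1 [1y] bond c/1=1/20: DF=(205779/200000 − 1/20·(0))/(1+1/20) = 9799/10000 ≈ 0.979900
step 2 [2y] bond c/1=1/50: DF=(488893/500000 − 1/50·(0.979900))/(1+1/50) = 4697/5000 ≈ 0.939400
step 3 [3y] swap r/1=230/9501: DF=(1 − 230/9501·(0.979900+0.939400))/(1+230/9501) = 931/1000 ≈ 0.931000
step 4 [4y] bond c/1=7/100: DF=(1167443/1000000 − 7/100·(0.979900+0.939400+0.931000))/(1+7/100) = 4523/5000 ≈ 0.904600
step 5 [5y] swap r/1=1183/46366: DF=(1 − 1183/46366·(0.979900+0.939400+0.931000+0.904600))/(1+1183/46366) = 8817/10000 ≈ 0.881700
step 6 [6y] zero: DF = P = 8647/10000 ≈ 0.864700

1 1 9799/10000
2 2 4697/5000
3 3 931/1000
4 4 4523/5000
5 5 8817/10000
6 6 8647/10000
s(2y) = (1/(4697/5000) − 1)/(2) = 303/9394 ≈ 3.2255%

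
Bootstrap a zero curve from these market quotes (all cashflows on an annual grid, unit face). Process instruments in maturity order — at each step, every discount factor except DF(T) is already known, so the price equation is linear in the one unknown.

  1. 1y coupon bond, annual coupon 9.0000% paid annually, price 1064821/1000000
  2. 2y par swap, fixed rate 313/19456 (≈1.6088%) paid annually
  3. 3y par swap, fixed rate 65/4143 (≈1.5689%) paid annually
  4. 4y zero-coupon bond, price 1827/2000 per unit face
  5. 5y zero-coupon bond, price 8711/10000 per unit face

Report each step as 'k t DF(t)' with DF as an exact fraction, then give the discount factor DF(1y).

1 1 9769/10000
2 2 9687/10000
3 3 1909/2000
4 4 1827/2000
5 5 8711/10000
DF(1y) = 9769/10000 ≈ 0.976900

step 1 [1y] bond c/1=9/100: DF=(1064821/1000000 − 9/100·(0))/(1+9/100) = 9769/10000 ≈ 0.976900
step 2 [2y] swap r/1=313/19456: DF=(1 − 313/19456·(0.976900))/(1+313/19456) = 9687/10000 ≈ 0.968700
step 3 [3y] swap r/1=65/4143: DF=(1 − 65/4143·(0.976900+0.968700))/(1+65/4143) = 1909/2000 ≈ 0.954500
step 4 [4y] zero: DF = P = 1827/2000 ≈ 0.913500
step 5 [5y] zero: DF = P = 8711/10000 ≈ 0.871100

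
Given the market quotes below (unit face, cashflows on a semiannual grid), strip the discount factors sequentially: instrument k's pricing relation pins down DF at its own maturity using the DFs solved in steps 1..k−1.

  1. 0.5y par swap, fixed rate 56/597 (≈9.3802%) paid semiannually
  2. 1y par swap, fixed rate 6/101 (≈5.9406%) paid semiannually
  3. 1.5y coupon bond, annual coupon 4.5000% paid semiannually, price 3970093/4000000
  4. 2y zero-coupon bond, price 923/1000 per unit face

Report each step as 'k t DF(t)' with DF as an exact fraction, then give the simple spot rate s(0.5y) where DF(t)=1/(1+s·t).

1 1/2 597/625
2 1 2359/2500
3 3/2 9289/10000
4 2 923/1000
s(0.5y) = (1/(597/625) − 1)/(1/2) = 56/597 ≈ 9.3802%

step 1 [0.5y] swap r/2=28/597: DF=(1 − 28/597·(0))/(1+28/597) = 597/625 ≈ 0.955200
step 2 [1y] swap r/2=3/101: DF=(1 − 3/101·(0.955200))/(1+3/101) = 2359/2500 ≈ 0.943600
step 3 [1.5y] bond c/2=9/400: DF=(3970093/4000000 − 9/400·(0.955200+0.943600))/(1+9/400) = 9289/10000 ≈ 0.928900
step 4 [2y] zero: DF = P = 923/1000 ≈ 0.923000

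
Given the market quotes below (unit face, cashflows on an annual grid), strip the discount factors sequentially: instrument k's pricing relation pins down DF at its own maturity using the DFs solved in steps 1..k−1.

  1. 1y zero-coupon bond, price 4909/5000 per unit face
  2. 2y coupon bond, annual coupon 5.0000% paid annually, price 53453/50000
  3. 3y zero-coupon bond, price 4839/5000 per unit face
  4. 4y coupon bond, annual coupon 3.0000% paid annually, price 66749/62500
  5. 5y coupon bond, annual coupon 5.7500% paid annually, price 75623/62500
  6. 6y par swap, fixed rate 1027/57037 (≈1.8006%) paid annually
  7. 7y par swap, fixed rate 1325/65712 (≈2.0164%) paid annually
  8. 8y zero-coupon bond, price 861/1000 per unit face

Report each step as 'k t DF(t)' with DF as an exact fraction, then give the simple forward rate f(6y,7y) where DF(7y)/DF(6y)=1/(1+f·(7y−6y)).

1 1 4909/5000
2 2 4857/5000
3 3 4839/5000
4 4 4759/5000
5 5 1167/1250
6 6 8973/10000
7 7 347/400
8 8 861/1000
f(6y,7y) = ((8973/10000)/(347/400) − 1)/(1) = 298/8675 ≈ 3.4352%

step 1 [1y] zero: DF = P = 4909/5000 ≈ 0.981800
step 2 [2y] bond c/1=1/20: DF=(53453/50000 − 1/20·(0.981800))/(1+1/20) = 4857/5000 ≈ 0.971400
step 3 [3y] zero: DF = P = 4839/5000 ≈ 0.967800
step 4 [4y] bond c/1=3/100: DF=(66749/62500 − 3/100·(0.981800+0.971400+0.967800))/(1+3/100) = 4759/5000 ≈ 0.951800
step 5 [5y] bond c/1=23/400: DF=(75623/62500 − 23/400·(0.981800+0.971400+0.967800+0.951800))/(1+23/400) = 1167/1250 ≈ 0.933600
step 6 [6y] swap r/1=1027/57037: DF=(1 − 1027/57037·(0.981800+0.971400+0.967800+0.951800+0.933600))/(1+1027/57037) = 8973/10000 ≈ 0.897300
step 7 [7y] swap r/1=1325/65712: DF=(1 − 1325/65712·(0.981800+0.971400+0.967800+0.951800+0.933600+0.897300))/(1+1325/65712) = 347/400 ≈ 0.867500
step 8 [8y] zero: DF = P = 861/1000 ≈ 0.861000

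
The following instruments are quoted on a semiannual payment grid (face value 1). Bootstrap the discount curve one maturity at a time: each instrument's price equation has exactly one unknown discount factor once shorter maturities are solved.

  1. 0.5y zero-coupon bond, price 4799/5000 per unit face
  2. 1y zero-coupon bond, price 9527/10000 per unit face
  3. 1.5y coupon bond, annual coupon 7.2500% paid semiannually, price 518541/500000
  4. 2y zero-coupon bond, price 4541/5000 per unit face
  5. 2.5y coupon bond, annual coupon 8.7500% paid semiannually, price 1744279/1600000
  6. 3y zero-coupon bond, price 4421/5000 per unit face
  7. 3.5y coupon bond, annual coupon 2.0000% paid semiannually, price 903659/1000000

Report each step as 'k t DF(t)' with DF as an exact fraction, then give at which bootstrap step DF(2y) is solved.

step 1 [0.5y] zero: DF = P = 4799/5000 ≈ 0.959800
step 2 [1y] zero: DF = P = 9527/10000 ≈ 0.952700
step 3 [1.5y] bond c/2=29/800: DF=(518541/500000 − 29/800·(0.959800+0.952700))/(1+29/800) = 9339/10000 ≈ 0.933900
step 4 [2y] zero: DF = P = 4541/5000 ≈ 0.908200
step 5 [2.5y] bond c/2=7/160: DF=(1744279/1600000 − 7/160·(0.959800+0.952700+0.933900+0.908200))/(1+7/160) = 8871/10000 ≈ 0.887100
step 6 [3y] zero: DF = P = 4421/5000 ≈ 0.884200
step 7 [3.5y] bond c/2=1/100: DF=(903659/1000000 − 1/100·(0.959800+0.952700+0.933900+0.908200+0.887100+0.884200))/(1+1/100) = 21/25 ≈ 0.840000

1 1/2 4799/5000
2 1 9527/10000
3 3/2 9339/10000
4 2 4541/5000
5 5/2 8871/10000
6 3 4421/5000
7 7/2 21/25
DF(2y) is solved at step 4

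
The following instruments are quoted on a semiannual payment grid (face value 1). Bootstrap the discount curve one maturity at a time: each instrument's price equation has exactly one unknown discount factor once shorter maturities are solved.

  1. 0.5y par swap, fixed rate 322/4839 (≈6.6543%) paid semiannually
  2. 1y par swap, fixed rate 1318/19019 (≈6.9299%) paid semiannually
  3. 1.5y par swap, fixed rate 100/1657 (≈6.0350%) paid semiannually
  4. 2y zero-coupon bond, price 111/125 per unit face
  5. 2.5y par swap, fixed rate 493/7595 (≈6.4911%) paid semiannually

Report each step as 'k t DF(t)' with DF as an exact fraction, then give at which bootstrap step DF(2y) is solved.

step 1 [0.5y] swap r/2=161/4839: DF=(1 − 161/4839·(0))/(1+161/4839) = 4839/5000 ≈ 0.967800
step 2 [1y] swap r/2=659/19019: DF=(1 − 659/19019·(0.967800))/(1+659/19019) = 9341/10000 ≈ 0.934100
step 3 [1.5y] swap r/2=50/1657: DF=(1 − 50/1657·(0.967800+0.934100))/(1+50/1657) = 183/200 ≈ 0.915000
step 4 [2y] zero: DF = P = 111/125 ≈ 0.888000
step 5 [2.5y] swap r/2=493/15190: DF=(1 − 493/15190·(0.967800+0.934100+0.915000+0.888000))/(1+493/15190) = 8521/10000 ≈ 0.852100

1 1/2 4839/5000
2 1 9341/10000
3 3/2 183/200
4 2 111/125
5 5/2 8521/10000
DF(2y) is solved at step 4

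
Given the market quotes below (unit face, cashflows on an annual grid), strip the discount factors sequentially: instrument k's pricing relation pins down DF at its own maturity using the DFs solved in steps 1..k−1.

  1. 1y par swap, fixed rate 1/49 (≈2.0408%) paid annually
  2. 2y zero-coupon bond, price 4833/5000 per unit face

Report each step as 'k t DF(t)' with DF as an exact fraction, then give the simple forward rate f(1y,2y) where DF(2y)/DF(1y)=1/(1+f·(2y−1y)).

1 1 49/50
2 2 4833/5000
f(1y,2y) = ((49/50)/(4833/5000) − 1)/(1) = 67/4833 ≈ 1.3863%

step 1 [1y] swap r/1=1/49: DF=(1 − 1/49·(0))/(1+1/49) = 49/50 ≈ 0.980000
step 2 [2y] zero: DF = P = 4833/5000 ≈ 0.966600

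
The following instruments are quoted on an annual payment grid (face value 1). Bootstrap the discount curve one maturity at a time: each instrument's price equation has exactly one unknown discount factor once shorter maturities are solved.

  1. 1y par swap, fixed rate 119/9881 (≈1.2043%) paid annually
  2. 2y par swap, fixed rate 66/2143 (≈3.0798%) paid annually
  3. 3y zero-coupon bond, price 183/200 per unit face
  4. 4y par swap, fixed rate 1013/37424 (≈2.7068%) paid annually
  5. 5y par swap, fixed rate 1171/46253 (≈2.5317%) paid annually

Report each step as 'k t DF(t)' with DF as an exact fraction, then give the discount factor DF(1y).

step 1 [1y] swap r/1=119/9881: DF=(1 − 119/9881·(0))/(1+119/9881) = 9881/10000 ≈ 0.988100
step 2 [2y] swap r/1=66/2143: DF=(1 − 66/2143·(0.988100))/(1+66/2143) = 4703/5000 ≈ 0.940600
step 3 [3y] zero: DF = P = 183/200 ≈ 0.915000
step 4 [4y] swap r/1=1013/37424: DF=(1 − 1013/37424·(0.988100+0.940600+0.915000))/(1+1013/37424) = 8987/10000 ≈ 0.898700
step 5 [5y] swap r/1=1171/46253: DF=(1 − 1171/46253·(0.988100+0.940600+0.915000+0.898700))/(1+1171/46253) = 8829/10000 ≈ 0.882900

1 1 9881/10000
2 2 4703/5000
3 3 183/200
4 4 8987/10000
5 5 8829/10000
DF(1y) = 9881/10000 ≈ 0.988100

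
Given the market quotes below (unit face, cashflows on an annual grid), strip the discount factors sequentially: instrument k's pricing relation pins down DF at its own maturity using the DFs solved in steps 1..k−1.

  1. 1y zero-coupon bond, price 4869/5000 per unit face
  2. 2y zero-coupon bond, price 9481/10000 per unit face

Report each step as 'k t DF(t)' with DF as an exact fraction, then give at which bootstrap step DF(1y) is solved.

step 1 [1y] zero: DF = P = 4869/5000 ≈ 0.973800
step 2 [2y] zero: DF = P = 9481/10000 ≈ 0.948100

1 1 4869/5000
2 2 9481/10000
DF(1y) is solved at step 1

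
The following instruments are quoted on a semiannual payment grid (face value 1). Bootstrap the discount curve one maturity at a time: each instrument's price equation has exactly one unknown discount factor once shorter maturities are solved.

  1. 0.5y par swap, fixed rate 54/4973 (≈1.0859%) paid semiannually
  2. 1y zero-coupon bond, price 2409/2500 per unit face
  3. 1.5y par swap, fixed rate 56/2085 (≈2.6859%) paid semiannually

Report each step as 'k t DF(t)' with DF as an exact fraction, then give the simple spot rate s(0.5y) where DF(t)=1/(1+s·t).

step 1 [0.5y] swap r/2=27/4973: DF=(1 − 27/4973·(0))/(1+27/4973) = 4973/5000 ≈ 0.994600
step 2 [1y] zero: DF = P = 2409/2500 ≈ 0.963600
step 3 [1.5y] swap r/2=28/2085: DF=(1 − 28/2085·(0.994600+0.963600))/(1+28/2085) = 1201/1250 ≈ 0.960800

1 1/2 4973/5000
2 1 2409/2500
3 3/2 1201/1250
s(0.5y) = (1/(4973/5000) − 1)/(1/2) = 54/4973 ≈ 1.0859%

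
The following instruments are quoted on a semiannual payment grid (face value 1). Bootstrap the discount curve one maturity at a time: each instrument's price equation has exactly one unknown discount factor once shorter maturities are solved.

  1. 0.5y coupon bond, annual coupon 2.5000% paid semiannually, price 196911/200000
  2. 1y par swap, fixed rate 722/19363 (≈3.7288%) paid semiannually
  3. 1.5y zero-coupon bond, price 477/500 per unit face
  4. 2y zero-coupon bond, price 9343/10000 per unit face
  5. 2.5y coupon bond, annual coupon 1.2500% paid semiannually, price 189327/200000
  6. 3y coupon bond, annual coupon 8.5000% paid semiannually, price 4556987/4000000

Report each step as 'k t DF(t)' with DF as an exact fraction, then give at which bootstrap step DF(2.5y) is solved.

step 1 [0.5y] bond c/2=1/80: DF=(196911/200000 − 1/80·(0))/(1+1/80) = 2431/2500 ≈ 0.972400
step 2 [1y] swap r/2=361/19363: DF=(1 − 361/19363·(0.972400))/(1+361/19363) = 9639/10000 ≈ 0.963900
step 3 [1.5y] zero: DF = P = 477/500 ≈ 0.954000
step 4 [2y] zero: DF = P = 9343/10000 ≈ 0.934300
step 5 [2.5y] bond c/2=1/160: DF=(189327/200000 − 1/160·(0.972400+0.963900+0.954000+0.934300))/(1+1/160) = 917/1000 ≈ 0.917000
step 6 [3y] bond c/2=17/400: DF=(4556987/4000000 − 17/400·(0.972400+0.963900+0.954000+0.934300+0.917000))/(1+17/400) = 1799/2000 ≈ 0.899500

1 1/2 2431/2500
2 1 9639/10000
3 3/2 477/500
4 2 9343/10000
5 5/2 917/1000
6 3 1799/2000
DF(2.5y) is solved at step 5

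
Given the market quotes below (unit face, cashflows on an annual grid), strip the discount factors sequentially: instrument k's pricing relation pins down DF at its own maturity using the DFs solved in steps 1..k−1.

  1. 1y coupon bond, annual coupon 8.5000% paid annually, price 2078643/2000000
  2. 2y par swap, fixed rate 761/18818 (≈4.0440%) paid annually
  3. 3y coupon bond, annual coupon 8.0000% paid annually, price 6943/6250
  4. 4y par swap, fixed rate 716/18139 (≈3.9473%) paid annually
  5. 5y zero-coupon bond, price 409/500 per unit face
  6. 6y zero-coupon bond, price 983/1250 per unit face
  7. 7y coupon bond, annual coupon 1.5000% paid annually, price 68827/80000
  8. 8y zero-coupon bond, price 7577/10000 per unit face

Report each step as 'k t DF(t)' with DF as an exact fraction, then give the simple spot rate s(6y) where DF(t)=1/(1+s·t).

1 1 9579/10000
2 2 9239/10000
3 3 2223/2500
4 4 1071/1250
5 5 409/500
6 6 983/1250
7 7 7703/10000
8 8 7577/10000
s(6y) = (1/(983/1250) − 1)/(6) = 89/1966 ≈ 4.5270%

step 1 [1y] bond c/1=17/200: DF=(2078643/2000000 − 17/200·(0))/(1+17/200) = 9579/10000 ≈ 0.957900
step 2 [2y] swap r/1=761/18818: DF=(1 − 761/18818·(0.957900))/(1+761/18818) = 9239/10000 ≈ 0.923900
step 3 [3y] bond c/1=2/25: DF=(6943/6250 − 2/25·(0.957900+0.923900))/(1+2/25) = 2223/2500 ≈ 0.889200
step 4 [4y] swap r/1=716/18139: DF=(1 − 716/18139·(0.957900+0.923900+0.889200))/(1+716/18139) = 1071/1250 ≈ 0.856800
step 5 [5y] zero: DF = P = 409/500 ≈ 0.818000
step 6 [6y] zero: DF = P = 983/1250 ≈ 0.786400
step 7 [7y] bond c/1=3/200: DF=(68827/80000 − 3/200·(0.957900+0.923900+0.889200+0.856800+0.818000+0.786400))/(1+3/200) = 7703/10000 ≈ 0.770300
step 8 [8y] zero: DF = P = 7577/10000 ≈ 0.757700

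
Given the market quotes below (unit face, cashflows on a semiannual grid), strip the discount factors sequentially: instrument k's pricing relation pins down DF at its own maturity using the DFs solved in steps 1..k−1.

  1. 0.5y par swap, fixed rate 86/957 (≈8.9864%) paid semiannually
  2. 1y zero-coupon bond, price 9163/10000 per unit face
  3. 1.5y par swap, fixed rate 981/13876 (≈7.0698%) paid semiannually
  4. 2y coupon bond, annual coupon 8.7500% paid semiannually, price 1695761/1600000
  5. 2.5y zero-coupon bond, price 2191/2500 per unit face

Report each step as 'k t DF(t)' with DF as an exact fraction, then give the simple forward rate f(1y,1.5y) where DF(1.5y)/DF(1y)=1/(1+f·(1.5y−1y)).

1 1/2 957/1000
2 1 9163/10000
3 3/2 9019/10000
4 2 8991/10000
5 5/2 2191/2500
f(1y,1.5y) = ((9163/10000)/(9019/10000) − 1)/(1/2) = 288/9019 ≈ 3.1933%

step 1 [0.5y] swap r/2=43/957: DF=(1 − 43/957·(0))/(1+43/957) = 957/1000 ≈ 0.957000
step 2 [1y] zero: DF = P = 9163/10000 ≈ 0.916300
step 3 [1.5y] swap r/2=981/27752: DF=(1 − 981/27752·(0.957000+0.916300))/(1+981/27752) = 9019/10000 ≈ 0.901900
step 4 [2y] bond c/2=7/160: DF=(1695761/1600000 − 7/160·(0.957000+0.916300+0.901900))/(1+7/160) = 8991/10000 ≈ 0.899100
step 5 [2.5y] zero: DF = P = 2191/2500 ≈ 0.876400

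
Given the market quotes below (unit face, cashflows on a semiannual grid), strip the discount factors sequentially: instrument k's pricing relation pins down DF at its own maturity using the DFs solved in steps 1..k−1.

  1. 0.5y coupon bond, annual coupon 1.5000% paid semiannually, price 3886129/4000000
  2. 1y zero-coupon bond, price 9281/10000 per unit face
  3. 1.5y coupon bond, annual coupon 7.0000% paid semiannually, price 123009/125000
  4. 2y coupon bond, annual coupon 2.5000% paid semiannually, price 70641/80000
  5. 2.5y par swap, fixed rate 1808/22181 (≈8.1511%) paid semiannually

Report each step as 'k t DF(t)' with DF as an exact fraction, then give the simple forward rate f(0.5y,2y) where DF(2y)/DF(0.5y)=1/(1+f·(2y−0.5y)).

1 1/2 9643/10000
2 1 9281/10000
3 3/2 2217/2500
4 2 4189/5000
5 5/2 512/625
f(0.5y,2y) = ((9643/10000)/(4189/5000) − 1)/(3/2) = 1265/12567 ≈ 10.0660%

step 1 [0.5y] bond c/2=3/400: DF=(3886129/4000000 − 3/400·(0))/(1+3/400) = 9643/10000 ≈ 0.964300
step 2 [1y] zero: DF = P = 9281/10000 ≈ 0.928100
step 3 [1.5y] bond c/2=7/200: DF=(123009/125000 − 7/200·(0.964300+0.928100))/(1+7/200) = 2217/2500 ≈ 0.886800
step 4 [2y] bond c/2=1/80: DF=(70641/80000 − 1/80·(0.964300+0.928100+0.886800))/(1+1/80) = 4189/5000 ≈ 0.837800
step 5 [2.5y] swap r/2=904/22181: DF=(1 − 904/22181·(0.964300+0.928100+0.886800+0.837800))/(1+904/22181) = 512/625 ≈ 0.819200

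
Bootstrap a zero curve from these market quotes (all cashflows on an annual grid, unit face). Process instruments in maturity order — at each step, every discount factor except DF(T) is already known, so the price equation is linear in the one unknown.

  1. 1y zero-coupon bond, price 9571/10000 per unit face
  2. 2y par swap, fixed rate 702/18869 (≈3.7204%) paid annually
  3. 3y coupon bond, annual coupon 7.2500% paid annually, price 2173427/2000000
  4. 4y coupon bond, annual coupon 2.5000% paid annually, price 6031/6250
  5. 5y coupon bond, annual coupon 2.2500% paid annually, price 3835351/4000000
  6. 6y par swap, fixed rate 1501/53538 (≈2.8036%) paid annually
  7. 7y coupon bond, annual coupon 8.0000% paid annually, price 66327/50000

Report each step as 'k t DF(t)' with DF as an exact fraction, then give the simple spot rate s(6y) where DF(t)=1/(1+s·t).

step 1 [1y] zero: DF = P = 9571/10000 ≈ 0.957100
step 2 [2y] swap r/1=702/18869: DF=(1 − 702/18869·(0.957100))/(1+702/18869) = 4649/5000 ≈ 0.929800
step 3 [3y] bond c/1=29/400: DF=(2173427/2000000 − 29/400·(0.957100+0.929800))/(1+29/400) = 8857/10000 ≈ 0.885700
step 4 [4y] bond c/1=1/40: DF=(6031/6250 − 1/40·(0.957100+0.929800+0.885700))/(1+1/40) = 4369/5000 ≈ 0.873800
step 5 [5y] bond c/1=9/400: DF=(3835351/4000000 − 9/400·(0.957100+0.929800+0.885700+0.873800))/(1+9/400) = 343/400 ≈ 0.857500
step 6 [6y] swap r/1=1501/53538: DF=(1 − 1501/53538·(0.957100+0.929800+0.885700+0.873800+0.857500))/(1+1501/53538) = 8499/10000 ≈ 0.849900
step 7 [7y] bond c/1=2/25: DF=(66327/50000 − 2/25·(0.957100+0.929800+0.885700+0.873800+0.857500+0.849900))/(1+2/25) = 8317/10000 ≈ 0.831700

1 1 9571/10000
2 2 4649/5000
3 3 8857/10000
4 4 4369/5000
5 5 343/400
6 6 8499/10000
7 7 8317/10000
s(6y) = (1/(8499/10000) − 1)/(6) = 1501/50994 ≈ 2.9435%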